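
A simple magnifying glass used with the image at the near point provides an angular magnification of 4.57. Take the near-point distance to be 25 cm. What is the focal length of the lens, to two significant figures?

For the image at the near point, M = 1 + D/f.
f = D/(M - 1) = 25/(4.57 - 1) = 7.003 cm.

7.0 cm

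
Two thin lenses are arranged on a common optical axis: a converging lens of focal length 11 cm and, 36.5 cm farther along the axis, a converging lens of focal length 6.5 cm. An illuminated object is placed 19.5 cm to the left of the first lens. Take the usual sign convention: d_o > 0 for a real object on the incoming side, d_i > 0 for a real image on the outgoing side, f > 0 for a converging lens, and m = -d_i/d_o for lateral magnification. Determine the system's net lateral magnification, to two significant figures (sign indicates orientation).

1.8

Lens 1: 1/d_i1 = 1/f_1 - 1/d_o1 = 1/11 - 1/19.5 = 0.03963 cm^-1, so d_i1 = 25.235 cm.
m_1 = -(25.235)/19.5 = -1.2941.
The intermediate image is 25.235 cm to the right of lens 1, so d_o2 = L - d_i1 = 36.5 - 25.235 = 11.265 cm.
Lens 2: 1/d_i2 = 1/f_2 - 1/d_o2 = 1/6.5 - 1/(11.265) = 0.06507 cm^-1, so d_i2 = 15.367 cm.
m_2 = -(15.367)/(11.265) = -1.3642.
Overall magnification: m = m_1 m_2 = 1.7654.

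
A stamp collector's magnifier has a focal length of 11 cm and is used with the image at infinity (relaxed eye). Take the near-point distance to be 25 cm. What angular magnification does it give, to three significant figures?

2.27

M = D/f = 25/11 = 2.273.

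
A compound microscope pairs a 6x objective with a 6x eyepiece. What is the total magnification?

The overall magnification of a compound microscope is the product of the objective and eyepiece magnifications:
M = M_obj x M_eye = 6 x 6 = 36.

36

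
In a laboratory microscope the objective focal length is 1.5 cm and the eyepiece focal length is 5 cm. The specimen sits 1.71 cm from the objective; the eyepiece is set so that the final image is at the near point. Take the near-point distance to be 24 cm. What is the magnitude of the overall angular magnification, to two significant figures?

41

Objective: 1/d_i = 1/f_obj - 1/d_o = 1/1.5 - 1/1.71 = 0.08187 cm^-1, so d_i = 12.214 cm.
m_obj = -d_i/d_o = -12.214/1.71 = -7.143.
Eyepiece angular magnification (image at near point): M_eye = 1 + D/f_e = 1 + 24/5 = 5.800.
Overall M = m_obj x M_eye = (-7.143)(5.800) = -41.43.
|M| = 41.43.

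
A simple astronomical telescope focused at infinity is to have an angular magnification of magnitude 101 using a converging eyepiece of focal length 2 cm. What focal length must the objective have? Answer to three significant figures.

202 cm

|M| = f_obj/|f_eye|, so f_obj = |M| x |f_eye| = 101.0 x 2 = 202.000 cm.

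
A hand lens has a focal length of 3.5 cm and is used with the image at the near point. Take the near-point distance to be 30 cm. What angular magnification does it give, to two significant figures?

M = 1 + D/f = 1 + 30/3.5 = 9.571.

9.6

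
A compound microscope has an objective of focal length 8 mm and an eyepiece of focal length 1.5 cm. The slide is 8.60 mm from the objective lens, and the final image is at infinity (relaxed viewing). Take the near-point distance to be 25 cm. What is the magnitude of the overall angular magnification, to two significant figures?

220

Convert to cm: f_obj = 8 mm = 0.8 cm; d_o = 8.60 mm = 0.86 cm.
Objective: 1/d_i = 1/f_obj - 1/d_o = 1/0.8 - 1/0.86 = 0.08721 cm^-1, so d_i = 11.467 cm.
m_obj = -d_i/d_o = -11.467/0.86 = -13.333.
Eyepiece angular magnification (image at infinity): M_eye = D/f_e = 25/1.5 = 16.667.
Overall M = m_obj x M_eye = (-13.333)(16.667) = -222.22.
|M| = 222.22.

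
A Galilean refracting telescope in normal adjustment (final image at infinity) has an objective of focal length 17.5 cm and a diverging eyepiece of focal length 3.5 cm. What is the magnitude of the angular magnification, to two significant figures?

|M| = f_obj/|f_eye| = 17.5/3.5 = 5.000.

5.0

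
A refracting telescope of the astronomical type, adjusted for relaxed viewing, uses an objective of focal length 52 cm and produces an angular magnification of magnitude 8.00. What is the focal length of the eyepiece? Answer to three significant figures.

6.50 cm

|M| = f_obj/f_eye, so f_eye = f_obj/|M| = 52/8.0 = 6.500 cm.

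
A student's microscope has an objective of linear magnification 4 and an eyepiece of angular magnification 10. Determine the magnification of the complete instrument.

The overall magnification of a compound microscope is the product of the objective and eyepiece magnifications:
M = M_obj x M_eye = 4 x 10 = 40.

40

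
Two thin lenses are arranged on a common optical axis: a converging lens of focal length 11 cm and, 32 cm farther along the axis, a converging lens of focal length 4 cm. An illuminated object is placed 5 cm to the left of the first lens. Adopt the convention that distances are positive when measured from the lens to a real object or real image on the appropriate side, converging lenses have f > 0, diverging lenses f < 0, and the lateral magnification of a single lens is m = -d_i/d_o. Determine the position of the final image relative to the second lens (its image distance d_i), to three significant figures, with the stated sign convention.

Lens 1: 1/d_i1 = 1/f_1 - 1/d_o1 = 1/11 - 1/5 = -0.10909 cm^-1, so d_i1 = -9.167 cm.
The intermediate image is virtual, 9.167 cm to the left of lens 1, so d_o2 = L - d_i1 = 32 - (-9.167) = 41.167 cm.
Lens 2: 1/d_i2 = 1/f_2 - 1/d_o2 = 1/4 - 1/(41.167) = 0.22571 cm^-1, so d_i2 = 4.430 cm.

4.43 cm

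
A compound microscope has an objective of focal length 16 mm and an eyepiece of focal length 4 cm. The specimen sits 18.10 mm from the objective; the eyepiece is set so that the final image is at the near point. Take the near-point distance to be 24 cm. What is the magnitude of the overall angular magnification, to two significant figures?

53

Convert to cm: f_obj = 16 mm = 1.6 cm; d_o = 18.10 mm = 1.81 cm.
Objective: 1/d_i = 1/f_obj - 1/d_o = 1/1.6 - 1/1.81 = 0.07251 cm^-1, so d_i = 13.790 cm.
m_obj = -d_i/d_o = -13.790/1.81 = -7.619.
Eyepiece angular magnification (image at near point): M_eye = 1 + D/f_e = 1 + 24/4 = 7.000.
Overall M = m_obj x M_eye = (-7.619)(7.000) = -53.33.
|M| = 53.33.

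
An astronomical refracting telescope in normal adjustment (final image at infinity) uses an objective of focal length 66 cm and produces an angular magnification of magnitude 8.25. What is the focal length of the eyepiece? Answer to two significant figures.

|M| = f_obj/f_eye, so f_eye = f_obj/|M| = 66/8.25 = 8.000 cm.

8.0 cm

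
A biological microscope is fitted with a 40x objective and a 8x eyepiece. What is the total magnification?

The overall magnification of a compound microscope is the product of the objective and eyepiece magnifications:
M = M_obj x M_eye = 40 x 8 = 320.

320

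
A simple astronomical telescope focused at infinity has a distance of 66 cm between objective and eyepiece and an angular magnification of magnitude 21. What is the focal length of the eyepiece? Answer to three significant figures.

3.00 cm

In normal adjustment the tube length equals f_obj + f_eye and |M| = f_obj/f_eye.
So f_obj = 21 f_eye and 21 f_eye + f_eye = 66 cm, giving f_eye = 66/22 = 3.000 cm and f_obj = 63.000 cm.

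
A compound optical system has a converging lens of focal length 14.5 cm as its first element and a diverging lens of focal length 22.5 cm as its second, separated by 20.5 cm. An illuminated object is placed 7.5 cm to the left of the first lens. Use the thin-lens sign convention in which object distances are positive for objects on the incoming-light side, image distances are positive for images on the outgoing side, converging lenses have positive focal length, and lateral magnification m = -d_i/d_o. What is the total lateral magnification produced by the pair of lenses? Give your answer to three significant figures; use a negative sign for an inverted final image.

Applying the thin-lens equation to the first lens, 1/14.5 = 1/7.5 + 1/d_i1, which gives d_i1 = -15.536 cm.
Its lateral magnification is m_1 = -d_i1/d_o1 = -(-15.536)/7.5 = 2.0714.
With d_i1 < 0 the first image is virtual and lies on the object side; the object distance for lens 2 is d_o2 = 20.5 - (-15.536) = 36.036 cm.
Applying the thin-lens equation again with f_2 = -22.5 cm and d_o2 = 36.036 cm gives d_i2 = -13.851 cm.
m_2 = -(-13.851)/(36.036) = 0.3844.
Total m = m_1 x m_2 = (2.0714)(0.3844) = 0.7962.

0.796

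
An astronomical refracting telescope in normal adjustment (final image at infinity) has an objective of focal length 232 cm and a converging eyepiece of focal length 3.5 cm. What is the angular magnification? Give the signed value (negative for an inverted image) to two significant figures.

M = -f_obj/f_eye = -232/(3.5) = -66.286.

-66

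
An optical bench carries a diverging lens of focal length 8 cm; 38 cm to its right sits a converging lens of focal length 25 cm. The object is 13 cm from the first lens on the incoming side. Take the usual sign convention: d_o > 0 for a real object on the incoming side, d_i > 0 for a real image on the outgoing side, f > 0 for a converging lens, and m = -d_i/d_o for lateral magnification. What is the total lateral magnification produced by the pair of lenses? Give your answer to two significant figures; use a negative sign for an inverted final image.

-0.53

Lens 1: 1/d_i1 = 1/f_1 - 1/d_o1 = 1/(-8) - 1/13 = -0.20192 cm^-1, so d_i1 = -4.952 cm.
m_1 = -(-4.952)/13 = 0.3810.
With d_i1 < 0 the first image is virtual and lies on the object side; the object distance for lens 2 is d_o2 = 38 - (-4.952) = 42.952 cm.
Lens 2: 1/d_i2 = 1/f_2 - 1/d_o2 = 1/25 - 1/(42.952) = 0.01672 cm^-1, so d_i2 = 59.814 cm.
m_2 = -(59.814)/(42.952) = -1.3926.
The system's lateral magnification is m_1 m_2 = (0.3810)(-1.3926) = -0.5305.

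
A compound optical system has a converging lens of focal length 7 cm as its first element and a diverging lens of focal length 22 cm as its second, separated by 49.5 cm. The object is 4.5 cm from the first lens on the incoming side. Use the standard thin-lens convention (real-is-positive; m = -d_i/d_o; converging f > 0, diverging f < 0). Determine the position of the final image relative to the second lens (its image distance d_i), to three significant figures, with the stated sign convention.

First lens: d_i1 = 1/(1/7 - 1/4.5) = -12.600 cm.
With d_i1 < 0 the first image is virtual and lies on the object side; the object distance for lens 2 is d_o2 = 49.5 - (-12.600) = 62.100 cm.
Second lens: d_i2 = 1/(1/(-22) - 1/(62.100)) = -16.245 cm.

-16.2 cm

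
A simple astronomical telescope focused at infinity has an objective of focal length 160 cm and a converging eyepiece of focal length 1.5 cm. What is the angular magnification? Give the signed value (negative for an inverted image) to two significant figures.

-110

M = -f_obj/f_eye = -160/(1.5) = -106.667.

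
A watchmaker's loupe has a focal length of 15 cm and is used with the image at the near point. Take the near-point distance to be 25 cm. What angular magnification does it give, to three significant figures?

M = 1 + D/f = 1 + 25/15 = 2.667.

2.67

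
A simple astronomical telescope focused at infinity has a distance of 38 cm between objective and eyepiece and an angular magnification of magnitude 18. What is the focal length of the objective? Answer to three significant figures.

In normal adjustment the tube length equals f_obj + f_eye and |M| = f_obj/f_eye.
So f_obj = 18 f_eye and 18 f_eye + f_eye = 38 cm, giving f_eye = 38/19 = 2.000 cm and f_obj = 36.000 cm.

36.0 cm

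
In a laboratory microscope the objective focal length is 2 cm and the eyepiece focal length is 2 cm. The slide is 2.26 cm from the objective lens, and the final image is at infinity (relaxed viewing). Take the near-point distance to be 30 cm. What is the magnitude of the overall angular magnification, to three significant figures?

Objective: 1/d_i = 1/f_obj - 1/d_o = 1/2 - 1/2.26 = 0.05752 cm^-1, so d_i = 17.385 cm.
m_obj = -d_i/d_o = -17.385/2.26 = -7.692.
Eyepiece angular magnification (image at infinity): M_eye = D/f_e = 30/2 = 15.000.
Overall M = m_obj x M_eye = (-7.692)(15.000) = -115.38.
|M| = 115.38.

115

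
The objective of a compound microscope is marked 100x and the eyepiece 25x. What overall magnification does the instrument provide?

The overall magnification of a compound microscope is the product of the objective and eyepiece magnifications:
M = M_obj x M_eye = 100 x 25 = 2500.

2500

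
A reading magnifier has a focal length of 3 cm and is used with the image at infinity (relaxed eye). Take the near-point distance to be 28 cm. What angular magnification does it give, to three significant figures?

M = D/f = 28/3 = 9.333.

9.33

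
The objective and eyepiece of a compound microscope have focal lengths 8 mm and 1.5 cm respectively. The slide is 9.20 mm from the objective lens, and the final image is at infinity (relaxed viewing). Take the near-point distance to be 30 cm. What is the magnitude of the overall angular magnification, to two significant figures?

Convert to cm: f_obj = 8 mm = 0.8 cm; d_o = 9.20 mm = 0.92 cm.
Objective: 1/d_i = 1/f_obj - 1/d_o = 1/0.8 - 1/0.92 = 0.16304 cm^-1, so d_i = 6.133 cm.
m_obj = -d_i/d_o = -6.133/0.92 = -6.667.
Eyepiece angular magnification (image at infinity): M_eye = D/f_e = 30/1.5 = 20.000.
Overall M = m_obj x M_eye = (-6.667)(20.000) = -133.33.
|M| = 133.33.

130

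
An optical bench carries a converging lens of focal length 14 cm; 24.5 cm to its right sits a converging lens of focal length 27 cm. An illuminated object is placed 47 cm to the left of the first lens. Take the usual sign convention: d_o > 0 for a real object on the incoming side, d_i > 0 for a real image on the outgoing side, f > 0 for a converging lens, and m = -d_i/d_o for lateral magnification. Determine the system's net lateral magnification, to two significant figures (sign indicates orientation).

First lens: d_i1 = 1/(1/14 - 1/47) = 19.939 cm.
m_1 = -(19.939)/47 = -0.4242.
Object distance for lens 2: d_o2 = 24.5 - 19.939 = 4.561 cm.
Second lens: d_i2 = 1/(1/27 - 1/(4.561)) = -5.488 cm.
m_2 = -(-5.488)/(4.561) = 1.2032.
The system's lateral magnification is m_1 m_2 = (-0.4242)(1.2032) = -0.5105.

-0.51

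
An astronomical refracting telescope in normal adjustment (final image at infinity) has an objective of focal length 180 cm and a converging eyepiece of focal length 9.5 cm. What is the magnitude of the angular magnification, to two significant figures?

19

|M| = f_obj/|f_eye| = 180/9.5 = 18.947.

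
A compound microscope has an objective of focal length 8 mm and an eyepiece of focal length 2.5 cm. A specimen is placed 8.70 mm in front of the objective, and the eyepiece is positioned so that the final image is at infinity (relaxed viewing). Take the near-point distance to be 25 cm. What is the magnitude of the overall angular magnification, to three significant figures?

114

Convert to cm: f_obj = 8 mm = 0.8 cm; d_o = 8.70 mm = 0.87 cm.
Objective: 1/d_i = 1/f_obj - 1/d_o = 1/0.8 - 1/0.87 = 0.10057 cm^-1, so d_i = 9.943 cm.
m_obj = -d_i/d_o = -9.943/0.87 = -11.429.
Eyepiece angular magnification (image at infinity): M_eye = D/f_e = 25/2.5 = 10.000.
Overall M = m_obj x M_eye = (-11.429)(10.000) = -114.29.
|M| = 114.29.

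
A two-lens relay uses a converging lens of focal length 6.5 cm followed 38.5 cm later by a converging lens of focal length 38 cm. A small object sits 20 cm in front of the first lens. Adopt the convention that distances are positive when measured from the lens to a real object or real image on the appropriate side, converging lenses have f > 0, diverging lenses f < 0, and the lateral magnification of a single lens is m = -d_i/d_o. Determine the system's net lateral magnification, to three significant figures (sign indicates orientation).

Lens 1: 1/d_i1 = 1/f_1 - 1/d_o1 = 1/6.5 - 1/20 = 0.10385 cm^-1, so d_i1 = 9.630 cm.
m_1 = -(9.630)/20 = -0.4815.
The intermediate image is 9.630 cm to the right of lens 1, so d_o2 = L - d_i1 = 38.5 - 9.630 = 28.870 cm.
Lens 2: 1/d_i2 = 1/f_2 - 1/d_o2 = 1/38 - 1/(28.870) = -0.00832 cm^-1, so d_i2 = -120.166 cm.
m_2 = -(-120.166)/(28.870) = 4.1623.
Total m = m_1 x m_2 = (-0.4815)(4.1623) = -2.0041.

-2.00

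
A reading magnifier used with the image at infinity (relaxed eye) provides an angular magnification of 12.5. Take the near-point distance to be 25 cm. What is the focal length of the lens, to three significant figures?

For the image at infinity, M = D/f.
f = D/M = 25/12.5 = 2.000 cm.

2.00 cm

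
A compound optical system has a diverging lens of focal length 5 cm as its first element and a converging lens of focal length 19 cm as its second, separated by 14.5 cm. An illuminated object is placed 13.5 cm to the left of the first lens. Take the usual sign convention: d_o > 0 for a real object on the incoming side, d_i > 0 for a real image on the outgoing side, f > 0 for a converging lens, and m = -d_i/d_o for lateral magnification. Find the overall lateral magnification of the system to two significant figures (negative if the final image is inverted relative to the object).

First lens: d_i1 = 1/(1/(-5) - 1/13.5) = -3.649 cm.
m_1 = -(-3.649)/13.5 = 0.2703.
The intermediate image is virtual, 3.649 cm to the left of lens 1, so d_o2 = L - d_i1 = 14.5 - (-3.649) = 18.149 cm.
Second lens: d_i2 = 1/(1/19 - 1/(18.149)) = -405.032 cm.
m_2 = -(-405.032)/(18.149) = 22.3175.
Overall magnification: m = m_1 m_2 = 6.0317.

6.0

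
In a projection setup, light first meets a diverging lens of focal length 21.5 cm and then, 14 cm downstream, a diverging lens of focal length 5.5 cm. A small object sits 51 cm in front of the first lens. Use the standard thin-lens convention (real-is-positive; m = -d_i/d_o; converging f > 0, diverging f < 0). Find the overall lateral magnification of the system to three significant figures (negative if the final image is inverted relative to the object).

0.0471

Lens 1: 1/d_i1 = 1/f_1 - 1/d_o1 = 1/(-21.5) - 1/51 = -0.06612 cm^-1, so d_i1 = -15.124 cm.
m_1 = -(-15.124)/51 = 0.2966.
With d_i1 < 0 the first image is virtual and lies on the object side; the object distance for lens 2 is d_o2 = 14 - (-15.124) = 29.124 cm.
Lens 2: 1/d_i2 = 1/f_2 - 1/d_o2 = 1/(-5.5) - 1/(29.124) = -0.21615 cm^-1, so d_i2 = -4.626 cm.
m_2 = -(-4.626)/(29.124) = 0.1588.
Total m = m_1 x m_2 = (0.2966)(0.1588) = 0.0471.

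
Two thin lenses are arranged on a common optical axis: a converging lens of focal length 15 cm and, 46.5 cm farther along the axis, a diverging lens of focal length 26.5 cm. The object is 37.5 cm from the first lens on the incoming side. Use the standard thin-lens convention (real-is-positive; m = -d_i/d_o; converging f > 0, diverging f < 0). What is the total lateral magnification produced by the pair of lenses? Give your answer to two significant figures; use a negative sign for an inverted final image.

-0.37

First lens: d_i1 = 1/(1/15 - 1/37.5) = 25.000 cm.
m_1 = -(25.000)/37.5 = -0.6667.
The intermediate image is 25.000 cm to the right of lens 1, so d_o2 = L - d_i1 = 46.5 - 25.000 = 21.500 cm.
Second lens: d_i2 = 1/(1/(-26.5) - 1/(21.500)) = -11.870 cm.
m_2 = -(-11.870)/(21.500) = 0.5521.
Overall magnification: m = m_1 m_2 = -0.3681.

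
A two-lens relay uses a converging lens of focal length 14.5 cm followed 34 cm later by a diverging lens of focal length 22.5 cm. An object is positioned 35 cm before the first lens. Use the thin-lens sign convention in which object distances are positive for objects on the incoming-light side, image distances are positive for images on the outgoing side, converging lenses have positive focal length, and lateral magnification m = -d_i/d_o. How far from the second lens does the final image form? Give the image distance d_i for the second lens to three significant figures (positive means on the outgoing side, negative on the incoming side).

Lens 1: 1/d_i1 = 1/f_1 - 1/d_o1 = 1/14.5 - 1/35 = 0.04039 cm^-1, so d_i1 = 24.756 cm.
The intermediate image is 24.756 cm to the right of lens 1, so d_o2 = L - d_i1 = 34 - 24.756 = 9.244 cm.
Lens 2: 1/d_i2 = 1/f_2 - 1/d_o2 = 1/(-22.5) - 1/(9.244) = -0.15262 cm^-1, so d_i2 = -6.552 cm.

-6.55 cm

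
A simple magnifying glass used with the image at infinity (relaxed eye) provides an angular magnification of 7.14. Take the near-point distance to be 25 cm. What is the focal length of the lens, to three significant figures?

For the image at infinity, M = D/f.
f = D/M = 25/7.14 = 3.501 cm.

3.50 cm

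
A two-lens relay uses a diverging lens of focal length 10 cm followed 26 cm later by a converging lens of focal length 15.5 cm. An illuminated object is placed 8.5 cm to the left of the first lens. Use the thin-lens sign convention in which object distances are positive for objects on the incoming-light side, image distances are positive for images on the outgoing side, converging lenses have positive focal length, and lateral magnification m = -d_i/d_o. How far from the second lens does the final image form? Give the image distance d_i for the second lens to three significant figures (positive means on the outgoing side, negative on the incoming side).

31.4 cm

First lens: d_i1 = 1/(1/(-10) - 1/8.5) = -4.595 cm.
The intermediate image is virtual, 4.595 cm to the left of lens 1, so d_o2 = L - d_i1 = 26 - (-4.595) = 30.595 cm.
Second lens: d_i2 = 1/(1/15.5 - 1/(30.595)) = 31.416 cm.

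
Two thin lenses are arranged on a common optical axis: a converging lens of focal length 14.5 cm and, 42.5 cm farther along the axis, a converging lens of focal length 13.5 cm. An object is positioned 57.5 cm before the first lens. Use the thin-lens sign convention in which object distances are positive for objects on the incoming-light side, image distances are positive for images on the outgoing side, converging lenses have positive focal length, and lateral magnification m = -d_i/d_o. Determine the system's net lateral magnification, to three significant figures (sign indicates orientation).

0.474

Lens 1: 1/d_i1 = 1/f_1 - 1/d_o1 = 1/14.5 - 1/57.5 = 0.05157 cm^-1, so d_i1 = 19.390 cm.
m_1 = -(19.390)/57.5 = -0.3372.
That image sits 23.110 cm in front of the second lens, so d_o2 = 23.110 cm.
Lens 2: 1/d_i2 = 1/f_2 - 1/d_o2 = 1/13.5 - 1/(23.110) = 0.03080 cm^-1, so d_i2 = 32.464 cm.
m_2 = -(32.464)/(23.110) = -1.4047.
Overall magnification: m = m_1 m_2 = 0.4737.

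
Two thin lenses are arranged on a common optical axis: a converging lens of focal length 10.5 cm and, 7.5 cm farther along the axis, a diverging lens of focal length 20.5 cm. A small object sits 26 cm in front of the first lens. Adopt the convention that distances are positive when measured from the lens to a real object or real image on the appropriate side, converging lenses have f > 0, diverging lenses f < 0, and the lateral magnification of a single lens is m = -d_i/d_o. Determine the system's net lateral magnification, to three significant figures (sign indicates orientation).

Applying the thin-lens equation to the first lens, 1/10.5 = 1/26 + 1/d_i1, which gives d_i1 = 17.613 cm.
Its lateral magnification is m_1 = -d_i1/d_o1 = -(17.613)/26 = -0.6774.
This image would form 17.613 cm past lens 1, i.e. 10.113 cm beyond lens 2, so it is a virtual object for lens 2: d_o2 = 7.5 - 17.613 = -10.113 cm.
Applying the thin-lens equation again with f_2 = -20.5 cm and d_o2 = -10.113 cm gives d_i2 = 19.959 cm.
m_2 = -(19.959)/(-10.113) = 1.9736.
The system's lateral magnification is m_1 m_2 = (-0.6774)(1.9736) = -1.3370.

-1.34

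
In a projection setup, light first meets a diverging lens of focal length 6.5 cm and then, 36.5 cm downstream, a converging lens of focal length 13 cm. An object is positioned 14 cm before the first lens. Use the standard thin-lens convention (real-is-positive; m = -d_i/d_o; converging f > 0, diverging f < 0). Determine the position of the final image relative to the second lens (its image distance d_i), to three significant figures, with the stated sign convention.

First lens: d_i1 = 1/(1/(-6.5) - 1/14) = -4.439 cm.
With d_i1 < 0 the first image is virtual and lies on the object side; the object distance for lens 2 is d_o2 = 36.5 - (-4.439) = 40.939 cm.
Second lens: d_i2 = 1/(1/13 - 1/(40.939)) = 19.049 cm.

19.0 cm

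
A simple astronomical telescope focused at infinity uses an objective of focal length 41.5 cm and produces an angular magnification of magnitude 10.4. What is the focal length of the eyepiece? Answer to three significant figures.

|M| = f_obj/f_eye, so f_eye = f_obj/|M| = 41.5/10.4 = 3.990 cm.

3.99 cm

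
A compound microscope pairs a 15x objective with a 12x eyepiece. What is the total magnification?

The overall magnification of a compound microscope is the product of the objective and eyepiece magnifications:
M = M_obj x M_eye = 15 x 12 = 180.

180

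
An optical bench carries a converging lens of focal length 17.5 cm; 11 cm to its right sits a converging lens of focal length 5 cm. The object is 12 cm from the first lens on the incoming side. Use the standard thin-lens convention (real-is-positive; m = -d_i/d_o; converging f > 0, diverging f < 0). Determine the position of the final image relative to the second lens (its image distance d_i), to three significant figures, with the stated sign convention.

First lens: d_i1 = 1/(1/17.5 - 1/12) = -38.182 cm.
With d_i1 < 0 the first image is virtual and lies on the object side; the object distance for lens 2 is d_o2 = 11 - (-38.182) = 49.182 cm.
Second lens: d_i2 = 1/(1/5 - 1/(49.182)) = 5.566 cm.

5.57 cm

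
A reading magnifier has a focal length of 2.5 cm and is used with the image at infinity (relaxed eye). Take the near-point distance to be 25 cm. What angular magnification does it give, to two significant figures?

10

M = D/f = 25/2.5 = 10.000.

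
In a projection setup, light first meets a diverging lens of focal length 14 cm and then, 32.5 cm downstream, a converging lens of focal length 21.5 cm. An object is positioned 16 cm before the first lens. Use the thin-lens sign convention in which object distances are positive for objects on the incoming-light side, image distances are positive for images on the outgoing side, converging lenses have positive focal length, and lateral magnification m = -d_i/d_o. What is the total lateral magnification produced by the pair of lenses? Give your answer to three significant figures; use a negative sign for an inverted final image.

-0.543

Lens 1: 1/d_i1 = 1/f_1 - 1/d_o1 = 1/(-14) - 1/16 = -0.13393 cm^-1, so d_i1 = -7.467 cm.
m_1 = -(-7.467)/16 = 0.4667.
With d_i1 < 0 the first image is virtual and lies on the object side; the object distance for lens 2 is d_o2 = 32.5 - (-7.467) = 39.967 cm.
Lens 2: 1/d_i2 = 1/f_2 - 1/d_o2 = 1/21.5 - 1/(39.967) = 0.02149 cm^-1, so d_i2 = 46.532 cm.
m_2 = -(46.532)/(39.967) = -1.1643.
Overall magnification: m = m_1 m_2 = -0.5433.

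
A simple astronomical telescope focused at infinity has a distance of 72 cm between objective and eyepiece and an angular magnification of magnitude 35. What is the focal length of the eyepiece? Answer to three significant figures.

In normal adjustment the tube length equals f_obj + f_eye and |M| = f_obj/f_eye.
So f_obj = 35 f_eye and 35 f_eye + f_eye = 72 cm, giving f_eye = 72/36 = 2.000 cm and f_obj = 70.000 cm.

2.00 cm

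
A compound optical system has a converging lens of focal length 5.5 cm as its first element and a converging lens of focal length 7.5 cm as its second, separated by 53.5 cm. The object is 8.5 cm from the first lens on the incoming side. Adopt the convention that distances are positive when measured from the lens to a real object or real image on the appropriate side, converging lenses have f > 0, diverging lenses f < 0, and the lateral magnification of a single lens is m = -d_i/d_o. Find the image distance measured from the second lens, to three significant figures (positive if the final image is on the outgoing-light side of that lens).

9.35 cm

Applying the thin-lens equation to the first lens, 1/5.5 = 1/8.5 + 1/d_i1, which gives d_i1 = 15.583 cm.
The intermediate image is 15.583 cm to the right of lens 1, so d_o2 = L - d_i1 = 53.5 - 15.583 = 37.917 cm.
Applying the thin-lens equation again with f_2 = 7.5 cm and d_o2 = 37.917 cm gives d_i2 = 9.349 cm.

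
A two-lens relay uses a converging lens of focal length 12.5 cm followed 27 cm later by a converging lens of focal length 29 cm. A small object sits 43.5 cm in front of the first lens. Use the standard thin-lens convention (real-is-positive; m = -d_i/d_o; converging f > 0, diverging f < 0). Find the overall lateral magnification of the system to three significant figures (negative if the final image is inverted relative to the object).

First lens: d_i1 = 1/(1/12.5 - 1/43.5) = 17.540 cm.
m_1 = -(17.540)/43.5 = -0.4032.
Object distance for lens 2: d_o2 = 27 - 17.540 = 9.460 cm.
Second lens: d_i2 = 1/(1/29 - 1/(9.460)) = -14.039 cm.
m_2 = -(-14.039)/(9.460) = 1.4841.
Total m = m_1 x m_2 = (-0.4032)(1.4841) = -0.5984.

-0.598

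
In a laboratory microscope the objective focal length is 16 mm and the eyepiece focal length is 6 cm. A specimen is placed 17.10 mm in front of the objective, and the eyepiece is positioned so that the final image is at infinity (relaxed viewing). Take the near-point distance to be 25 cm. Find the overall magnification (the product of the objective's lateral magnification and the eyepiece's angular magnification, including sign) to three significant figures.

Convert to cm: f_obj = 16 mm = 1.6 cm; d_o = 17.10 mm = 1.71 cm.
Objective: 1/d_i = 1/f_obj - 1/d_o = 1/1.6 - 1/1.71 = 0.04020 cm^-1, so d_i = 24.873 cm.
m_obj = -d_i/d_o = -24.873/1.71 = -14.545.
Eyepiece angular magnification (image at infinity): M_eye = D/f_e = 25/6 = 4.167.
Overall M = m_obj x M_eye = (-14.545)(4.167) = -60.61.

-60.6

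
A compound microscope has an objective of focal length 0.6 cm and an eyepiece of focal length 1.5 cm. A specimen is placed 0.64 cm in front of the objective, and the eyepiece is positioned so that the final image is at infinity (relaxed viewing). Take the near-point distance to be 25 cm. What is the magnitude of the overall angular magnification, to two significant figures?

250

Objective: 1/d_i = 1/f_obj - 1/d_o = 1/0.6 - 1/0.64 = 0.10417 cm^-1, so d_i = 9.600 cm.
m_obj = -d_i/d_o = -9.600/0.64 = -15.000.
Eyepiece angular magnification (image at infinity): M_eye = D/f_e = 25/1.5 = 16.667.
Overall M = m_obj x M_eye = (-15.000)(16.667) = -250.00.
|M| = 250.00.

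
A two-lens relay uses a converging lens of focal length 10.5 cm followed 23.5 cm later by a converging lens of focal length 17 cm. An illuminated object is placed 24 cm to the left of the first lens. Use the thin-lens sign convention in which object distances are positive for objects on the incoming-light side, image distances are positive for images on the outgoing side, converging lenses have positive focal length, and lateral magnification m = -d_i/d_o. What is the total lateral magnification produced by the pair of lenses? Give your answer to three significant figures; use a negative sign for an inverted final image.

Lens 1: 1/d_i1 = 1/f_1 - 1/d_o1 = 1/10.5 - 1/24 = 0.05357 cm^-1, so d_i1 = 18.667 cm.
m_1 = -(18.667)/24 = -0.7778.
Object distance for lens 2: d_o2 = 23.5 - 18.667 = 4.833 cm.
Lens 2: 1/d_i2 = 1/f_2 - 1/d_o2 = 1/17 - 1/(4.833) = -0.14807 cm^-1, so d_i2 = -6.753 cm.
m_2 = -(-6.753)/(4.833) = 1.3973.
The system's lateral magnification is m_1 m_2 = (-0.7778)(1.3973) = -1.0868.

-1.09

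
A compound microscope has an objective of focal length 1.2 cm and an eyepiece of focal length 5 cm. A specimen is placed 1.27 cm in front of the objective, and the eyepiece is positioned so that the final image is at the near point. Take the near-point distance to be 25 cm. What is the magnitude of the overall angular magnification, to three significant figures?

Objective: 1/d_i = 1/f_obj - 1/d_o = 1/1.2 - 1/1.27 = 0.04593 cm^-1, so d_i = 21.771 cm.
m_obj = -d_i/d_o = -21.771/1.27 = -17.143.
Eyepiece angular magnification (image at near point): M_eye = 1 + D/f_e = 1 + 25/5 = 6.000.
Overall M = m_obj x M_eye = (-17.143)(6.000) = -102.86.
|M| = 102.86.

103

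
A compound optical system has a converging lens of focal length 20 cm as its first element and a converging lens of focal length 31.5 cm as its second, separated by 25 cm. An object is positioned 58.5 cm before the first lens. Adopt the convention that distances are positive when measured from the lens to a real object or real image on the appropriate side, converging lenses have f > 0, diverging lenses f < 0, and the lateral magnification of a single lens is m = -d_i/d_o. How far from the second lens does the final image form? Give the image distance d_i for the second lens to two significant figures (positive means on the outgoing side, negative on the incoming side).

Applying the thin-lens equation to the first lens, 1/20 = 1/58.5 + 1/d_i1, which gives d_i1 = 30.390 cm.
This image would form 30.390 cm past lens 1, i.e. 5.390 cm beyond lens 2, so it is a virtual object for lens 2: d_o2 = 25 - 30.390 = -5.390 cm.
Applying the thin-lens equation again with f_2 = 31.5 cm and d_o2 = -5.390 cm gives d_i2 = 4.602 cm.

4.6 cm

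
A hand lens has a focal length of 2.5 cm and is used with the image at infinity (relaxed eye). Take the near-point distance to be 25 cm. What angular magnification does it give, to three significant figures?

M = D/f = 25/2.5 = 10.000.

10.0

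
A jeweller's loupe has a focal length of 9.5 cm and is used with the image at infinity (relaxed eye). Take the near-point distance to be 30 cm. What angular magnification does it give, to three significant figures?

3.16

M = D/f = 30/9.5 = 3.158.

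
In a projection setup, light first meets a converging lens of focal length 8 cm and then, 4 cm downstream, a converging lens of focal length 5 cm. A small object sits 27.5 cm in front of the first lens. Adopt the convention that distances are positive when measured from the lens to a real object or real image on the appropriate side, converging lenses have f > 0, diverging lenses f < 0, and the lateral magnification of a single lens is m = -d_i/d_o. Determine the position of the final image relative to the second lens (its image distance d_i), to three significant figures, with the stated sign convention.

2.96 cm

Lens 1: 1/d_i1 = 1/f_1 - 1/d_o1 = 1/8 - 1/27.5 = 0.08864 cm^-1, so d_i1 = 11.282 cm.
This image would form 11.282 cm past lens 1, i.e. 7.282 cm beyond lens 2, so it is a virtual object for lens 2: d_o2 = 4 - 11.282 = -7.282 cm.
Lens 2: 1/d_i2 = 1/f_2 - 1/d_o2 = 1/5 - 1/(-7.282) = 0.33732 cm^-1, so d_i2 = 2.965 cm.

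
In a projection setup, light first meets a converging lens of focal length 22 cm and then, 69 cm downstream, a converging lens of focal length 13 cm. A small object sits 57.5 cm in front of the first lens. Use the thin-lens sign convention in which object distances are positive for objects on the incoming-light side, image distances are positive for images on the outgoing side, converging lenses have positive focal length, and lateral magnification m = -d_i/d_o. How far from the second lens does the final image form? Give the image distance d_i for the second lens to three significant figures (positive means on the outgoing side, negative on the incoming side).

21.3 cm

First lens: d_i1 = 1/(1/22 - 1/57.5) = 35.634 cm.
The intermediate image is 35.634 cm to the right of lens 1, so d_o2 = L - d_i1 = 69 - 35.634 = 33.366 cm.
Second lens: d_i2 = 1/(1/13 - 1/(33.366)) = 21.298 cm.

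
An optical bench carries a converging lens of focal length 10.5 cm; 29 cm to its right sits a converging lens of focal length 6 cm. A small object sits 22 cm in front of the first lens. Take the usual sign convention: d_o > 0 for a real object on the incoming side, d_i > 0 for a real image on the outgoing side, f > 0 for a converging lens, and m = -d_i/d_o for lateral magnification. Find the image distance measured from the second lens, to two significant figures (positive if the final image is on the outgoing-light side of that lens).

Lens 1: 1/d_i1 = 1/f_1 - 1/d_o1 = 1/10.5 - 1/22 = 0.04978 cm^-1, so d_i1 = 20.087 cm.
That image sits 8.913 cm in front of the second lens, so d_o2 = 8.913 cm.
Lens 2: 1/d_i2 = 1/f_2 - 1/d_o2 = 1/6 - 1/(8.913) = 0.05447 cm^-1, so d_i2 = 18.358 cm.

18 cm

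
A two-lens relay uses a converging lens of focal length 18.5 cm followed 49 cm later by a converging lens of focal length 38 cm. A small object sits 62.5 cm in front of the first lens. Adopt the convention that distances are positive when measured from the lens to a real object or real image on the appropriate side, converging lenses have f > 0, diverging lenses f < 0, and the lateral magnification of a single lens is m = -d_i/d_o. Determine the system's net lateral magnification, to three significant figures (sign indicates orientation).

First lens: d_i1 = 1/(1/18.5 - 1/62.5) = 26.278 cm.
m_1 = -(26.278)/62.5 = -0.4205.
That image sits 22.722 cm in front of the second lens, so d_o2 = 22.722 cm.
Second lens: d_i2 = 1/(1/38 - 1/(22.722)) = -56.512 cm.
m_2 = -(-56.512)/(22.722) = 2.4872.
Overall magnification: m = m_1 m_2 = -1.0457.

-1.05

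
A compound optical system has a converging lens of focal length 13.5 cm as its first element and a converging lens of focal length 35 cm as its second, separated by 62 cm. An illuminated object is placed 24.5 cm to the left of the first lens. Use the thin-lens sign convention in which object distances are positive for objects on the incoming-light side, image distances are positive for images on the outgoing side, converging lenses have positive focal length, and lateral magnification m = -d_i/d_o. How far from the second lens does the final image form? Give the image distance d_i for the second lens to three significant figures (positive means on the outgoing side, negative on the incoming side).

-364 cm

First lens: d_i1 = 1/(1/13.5 - 1/24.5) = 30.068 cm.
The intermediate image is 30.068 cm to the right of lens 1, so d_o2 = L - d_i1 = 62 - 30.068 = 31.932 cm.
Second lens: d_i2 = 1/(1/35 - 1/(31.932)) = -364.259 cm.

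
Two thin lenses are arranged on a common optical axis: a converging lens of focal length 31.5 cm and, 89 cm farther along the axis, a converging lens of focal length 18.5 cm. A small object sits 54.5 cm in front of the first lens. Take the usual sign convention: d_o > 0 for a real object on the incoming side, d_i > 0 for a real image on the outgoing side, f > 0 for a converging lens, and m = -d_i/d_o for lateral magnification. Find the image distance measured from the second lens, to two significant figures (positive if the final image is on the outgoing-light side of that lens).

-64 cm

Applying the thin-lens equation to the first lens, 1/31.5 = 1/54.5 + 1/d_i1, which gives d_i1 = 74.641 cm.
That image sits 14.359 cm in front of the second lens, so d_o2 = 14.359 cm.
Applying the thin-lens equation again with f_2 = 18.5 cm and d_o2 = 14.359 cm gives d_i2 = -64.143 cm.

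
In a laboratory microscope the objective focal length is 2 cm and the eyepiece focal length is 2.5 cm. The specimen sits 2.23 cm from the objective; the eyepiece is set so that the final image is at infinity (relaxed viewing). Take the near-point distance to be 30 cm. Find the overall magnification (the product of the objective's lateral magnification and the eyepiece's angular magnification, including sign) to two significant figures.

-100

Objective: 1/d_i = 1/f_obj - 1/d_o = 1/2 - 1/2.23 = 0.05157 cm^-1, so d_i = 19.391 cm.
m_obj = -d_i/d_o = -19.391/2.23 = -8.696.
Eyepiece angular magnification (image at infinity): M_eye = D/f_e = 30/2.5 = 12.000.
Overall M = m_obj x M_eye = (-8.696)(12.000) = -104.35.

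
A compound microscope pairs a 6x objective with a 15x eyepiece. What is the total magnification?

90

The overall magnification of a compound microscope is the product of the objective and eyepiece magnifications:
M = M_obj x M_eye = 6 x 15 = 90.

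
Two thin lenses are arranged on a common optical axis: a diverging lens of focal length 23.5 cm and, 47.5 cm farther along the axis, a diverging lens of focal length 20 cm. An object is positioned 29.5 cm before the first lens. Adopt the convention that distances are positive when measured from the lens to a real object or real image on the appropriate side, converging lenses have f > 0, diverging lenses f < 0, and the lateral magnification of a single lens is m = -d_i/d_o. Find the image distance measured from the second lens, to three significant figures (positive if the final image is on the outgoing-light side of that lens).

Lens 1: 1/d_i1 = 1/f_1 - 1/d_o1 = 1/(-23.5) - 1/29.5 = -0.07645 cm^-1, so d_i1 = -13.080 cm.
With d_i1 < 0 the first image is virtual and lies on the object side; the object distance for lens 2 is d_o2 = 47.5 - (-13.080) = 60.580 cm.
Lens 2: 1/d_i2 = 1/f_2 - 1/d_o2 = 1/(-20) - 1/(60.580) = -0.06651 cm^-1, so d_i2 = -15.036 cm.

-15.0 cm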